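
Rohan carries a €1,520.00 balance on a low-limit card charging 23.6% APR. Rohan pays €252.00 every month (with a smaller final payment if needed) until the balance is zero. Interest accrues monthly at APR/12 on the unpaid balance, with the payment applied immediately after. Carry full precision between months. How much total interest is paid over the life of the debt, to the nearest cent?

€114.46

Monthly rate r = 23.6%/12 = 1.96667% = 0.0196667.
Payoff takes n = ⌈−ln(1 − rB₀/P)/ln(1+r)⌉ = ⌈6.484⌉ = 7 payments; the last is €122.46.
Total paid = 6·€252.00 + €122.46 = €1,634.46.
Total interest = total paid − principal = €1,634.46 − €1,520.00 = €114.46.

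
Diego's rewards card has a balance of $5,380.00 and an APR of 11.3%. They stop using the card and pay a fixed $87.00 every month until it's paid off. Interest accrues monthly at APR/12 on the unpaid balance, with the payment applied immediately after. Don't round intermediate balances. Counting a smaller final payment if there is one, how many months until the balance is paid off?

94 months

Monthly rate r = 11.3%/12 = 0.941667% = 0.00941667.
Recurrence: B ← B·(1+r) − $87.00.
Month 1: interest $50.66; balance after payment $5,343.66.
Month 2: interest $50.32; balance after payment $5,306.98.
Closed form: n = −ln(1 − rB₀/P)/ln(1+r) = −ln(0.41768)/ln(1.00942) ≈ 93.148, so the balance reaches zero during payment 94.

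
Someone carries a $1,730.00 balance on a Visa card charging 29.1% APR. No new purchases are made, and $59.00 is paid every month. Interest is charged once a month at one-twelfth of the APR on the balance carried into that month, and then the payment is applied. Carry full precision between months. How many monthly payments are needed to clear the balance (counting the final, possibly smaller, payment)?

Monthly rate r = 29.1%/12 = 2.425% = 0.02425.
Recurrence: B ← B·(1+r) − $59.00.
Month 1: interest $41.95; balance after payment $1,712.95.
Month 2: interest $41.54; balance after payment $1,695.49.
Closed form: n = −ln(1 − rB₀/P)/ln(1+r) = −ln(0.28894)/ln(1.02425) ≈ 51.816, so the balance reaches zero during payment 52.

52 payments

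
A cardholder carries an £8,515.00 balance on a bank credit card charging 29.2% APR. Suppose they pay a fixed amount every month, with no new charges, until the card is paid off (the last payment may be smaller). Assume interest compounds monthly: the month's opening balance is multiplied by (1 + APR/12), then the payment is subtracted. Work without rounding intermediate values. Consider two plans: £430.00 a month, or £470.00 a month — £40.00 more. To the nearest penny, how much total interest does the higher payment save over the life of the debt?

Monthly rate r = 29.2%/12 = 2.43333% = 0.0243333.
At £430.00/mo: n = ⌈−ln(1 − rB₀/P)/ln(1+r)⌉ = 28 payments (last £150.86); total interest = total paid − £8,515.00 = £3,245.86.
At £470.00/mo: 25 payments (last £85.39); total interest £2,850.39.
Interest saved = £3,245.86 − £2,850.39 = £395.47.

£395.47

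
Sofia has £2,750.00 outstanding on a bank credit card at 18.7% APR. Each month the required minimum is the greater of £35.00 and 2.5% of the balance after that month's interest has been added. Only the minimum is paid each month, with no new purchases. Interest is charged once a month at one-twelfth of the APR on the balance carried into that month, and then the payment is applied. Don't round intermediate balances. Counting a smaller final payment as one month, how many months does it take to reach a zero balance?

Monthly rate r = 18.7%/12 = 1.55833% = 0.0155833.
While 2.5% of the post-interest balance exceeds £35.00, each month B ← (B·(1+r))·(1 − 0.025), i.e. B shrinks by the factor (1+r)·0.975 = 0.99019.
This holds for months 1–71. Entering month 72 the balance is £1,366.05; 2.5% of the post-interest balance is now below £35.00, so the flat £35.00 minimum applies from here.
From month 72 a fixed £35.00 at rate r clears £1,366.05 in 61 more payments. Total: 71 + 61 = 132 months.

132 months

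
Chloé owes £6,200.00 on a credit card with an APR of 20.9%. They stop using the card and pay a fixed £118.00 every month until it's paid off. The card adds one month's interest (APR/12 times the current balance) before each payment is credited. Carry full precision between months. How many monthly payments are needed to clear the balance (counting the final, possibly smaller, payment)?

143 payments

Monthly rate r = 20.9%/12 = 1.74167% = 0.0174167.
Recurrence: B ← B·(1+r) − £118.00.
Month 1: interest £107.98; balance after payment £6,189.98.
Month 2: interest £107.81; balance after payment £6,179.79.
Closed form: n = −ln(1 − rB₀/P)/ln(1+r) = −ln(0.084887)/ln(1.01742) ≈ 142.843, so the balance reaches zero during payment 143.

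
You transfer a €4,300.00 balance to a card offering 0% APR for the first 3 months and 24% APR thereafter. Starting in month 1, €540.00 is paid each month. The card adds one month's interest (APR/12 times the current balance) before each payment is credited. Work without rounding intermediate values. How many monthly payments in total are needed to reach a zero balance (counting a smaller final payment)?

Promo months 1–3 at r₀ = 0%/12 = 0; months 4+ at r₁ = 24%/12 = 0.02.
After month 3 (no interest yet): B = €4,300.00 − 3·€540.00 = €2,680.00.
Then at r₁ with €540.00/mo: n₂ = −ln(1 − r₁·B/P)/ln(1+r₁) ≈ 5.28 → 6 more payments.

9 payments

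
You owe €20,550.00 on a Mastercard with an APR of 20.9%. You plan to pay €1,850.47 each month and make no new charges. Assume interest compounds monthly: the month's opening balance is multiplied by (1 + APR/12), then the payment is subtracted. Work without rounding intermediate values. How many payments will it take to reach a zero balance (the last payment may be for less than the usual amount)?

13 payments

Monthly rate r = 20.9%/12 = 1.74167% = 0.0174167.
Recurrence: B ← B·(1+r) − €1,850.47.
Month 1: interest €357.91; balance after payment €19,057.44.
Month 2: interest €331.92; balance after payment €17,538.89.
Closed form: n = −ln(1 − rB₀/P)/ln(1+r) = −ln(0.80658)/ln(1.01742) ≈ 12.449, so the balance reaches zero during payment 13.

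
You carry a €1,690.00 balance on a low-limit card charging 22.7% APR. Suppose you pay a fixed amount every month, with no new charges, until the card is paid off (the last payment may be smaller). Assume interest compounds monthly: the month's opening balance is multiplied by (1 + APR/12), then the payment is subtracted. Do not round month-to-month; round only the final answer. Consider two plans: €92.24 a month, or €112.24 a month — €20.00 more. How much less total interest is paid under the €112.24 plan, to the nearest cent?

Monthly rate r = 22.7%/12 = 1.89167% = 0.0189167.
At €92.24/mo: n = ⌈−ln(1 − rB₀/P)/ln(1+r)⌉ = 23 payments (last €65.48); total interest = total paid − €1,690.00 = €404.76.
At €112.24/mo: 18 payments (last €99.85); total interest €317.93.
Interest saved = €404.76 − €317.93 = €86.83.

€86.83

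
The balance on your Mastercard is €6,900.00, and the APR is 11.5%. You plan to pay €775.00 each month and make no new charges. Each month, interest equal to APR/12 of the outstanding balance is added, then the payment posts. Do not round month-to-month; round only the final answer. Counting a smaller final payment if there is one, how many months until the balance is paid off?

10 payments

Monthly rate r = 11.5%/12 = 0.958333% = 0.00958333.
Recurrence: B ← B·(1+r) − €775.00.
Month 1: interest €66.12; balance after payment €6,191.12.
Month 2: interest €59.33; balance after payment €5,475.46.
Closed form: n = −ln(1 − rB₀/P)/ln(1+r) = −ln(0.91468)/ln(1.00958) ≈ 9.351, so the balance reaches zero during payment 10.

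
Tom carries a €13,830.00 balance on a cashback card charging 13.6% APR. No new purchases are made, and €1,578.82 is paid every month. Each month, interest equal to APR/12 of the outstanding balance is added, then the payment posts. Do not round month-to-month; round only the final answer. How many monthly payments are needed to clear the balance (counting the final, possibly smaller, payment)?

10 payments

Monthly rate r = 13.6%/12 = 1.13333% = 0.0113333.
Recurrence: B ← B·(1+r) − €1,578.82.
Month 1: interest €156.74; balance after payment €12,407.92.
Month 2: interest €140.62; balance after payment €10,969.72.
Closed form: n = −ln(1 − rB₀/P)/ln(1+r) = −ln(0.90072)/ln(1.01133) ≈ 9.278, so the balance reaches zero during payment 10.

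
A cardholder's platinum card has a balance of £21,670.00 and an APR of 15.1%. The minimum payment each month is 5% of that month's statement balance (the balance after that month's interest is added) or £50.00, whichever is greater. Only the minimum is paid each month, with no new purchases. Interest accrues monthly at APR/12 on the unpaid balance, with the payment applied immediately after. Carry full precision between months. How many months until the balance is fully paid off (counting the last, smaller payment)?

103 months

Monthly rate r = 15.1%/12 = 1.25833% = 0.0125833.
While 5% of the post-interest balance exceeds £50.00, each month B ← (B·(1+r))·(1 − 0.05), i.e. B shrinks by the factor (1+r)·0.95 = 0.96195.
This holds for months 1–80. Entering month 81 the balance is £973.22; 5% of the post-interest balance is now below £50.00, so the flat £50.00 minimum applies from here.
From month 81 a fixed £50.00 at rate r clears £973.22 in 23 more payments. Total: 80 + 23 = 103 months.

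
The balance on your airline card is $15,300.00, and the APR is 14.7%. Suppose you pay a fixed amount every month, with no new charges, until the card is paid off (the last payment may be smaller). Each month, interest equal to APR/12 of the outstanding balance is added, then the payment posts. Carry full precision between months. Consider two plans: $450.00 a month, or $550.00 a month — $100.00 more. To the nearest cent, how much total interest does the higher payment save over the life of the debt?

Monthly rate r = 14.7%/12 = 1.225% = 0.01225.
At $450.00/mo: n = ⌈−ln(1 − rB₀/P)/ln(1+r)⌉ = 45 payments (last $110.85); total interest = total paid − $15,300.00 = $4,610.85.
At $550.00/mo: 35 payments (last $123.33); total interest $3,523.33.
Interest saved = $4,610.85 − $3,523.33 = $1,087.52.

$1,087.52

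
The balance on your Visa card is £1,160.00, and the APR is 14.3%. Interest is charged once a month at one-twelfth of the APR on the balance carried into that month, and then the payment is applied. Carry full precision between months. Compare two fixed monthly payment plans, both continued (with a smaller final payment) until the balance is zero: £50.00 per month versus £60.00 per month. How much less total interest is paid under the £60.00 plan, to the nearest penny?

£39.56

Monthly rate r = 14.3%/12 = 1.19167% = 0.0119167.
At £50.00/mo: n = ⌈−ln(1 − rB₀/P)/ln(1+r)⌉ = 28 payments (last £15.94); total interest = total paid − £1,160.00 = £205.94.
At £60.00/mo: 23 payments (last £6.38); total interest £166.38.
Interest saved = £205.94 − £166.38 = £39.56.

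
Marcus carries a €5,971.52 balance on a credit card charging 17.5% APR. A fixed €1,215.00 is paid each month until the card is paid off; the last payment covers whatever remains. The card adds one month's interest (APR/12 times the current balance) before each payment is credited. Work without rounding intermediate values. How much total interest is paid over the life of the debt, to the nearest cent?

€270.93

Monthly rate r = 17.5%/12 = 1.45833% = 0.0145833.
Payoff takes n = ⌈−ln(1 − rB₀/P)/ln(1+r)⌉ = ⌈5.137⌉ = 6 payments; the last is €167.45.
Total paid = 5·€1,215.00 + €167.45 = €6,242.45.
Total interest = total paid − principal = €6,242.45 − €5,971.52 = €270.93.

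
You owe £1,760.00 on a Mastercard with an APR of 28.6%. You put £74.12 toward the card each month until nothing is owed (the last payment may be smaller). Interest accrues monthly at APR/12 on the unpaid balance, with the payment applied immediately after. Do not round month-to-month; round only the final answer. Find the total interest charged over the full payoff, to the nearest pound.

£866

Monthly rate r = 28.6%/12 = 2.38333% = 0.0238333.
Payoff takes n = ⌈−ln(1 − rB₀/P)/ln(1+r)⌉ = ⌈35.432⌉ = 36 payments; the last is £32.21.
Total paid = 35·£74.12 + £32.21 = £2,626.41.
Total interest = total paid − principal = £2,626.41 − £1,760.00 = £866.41.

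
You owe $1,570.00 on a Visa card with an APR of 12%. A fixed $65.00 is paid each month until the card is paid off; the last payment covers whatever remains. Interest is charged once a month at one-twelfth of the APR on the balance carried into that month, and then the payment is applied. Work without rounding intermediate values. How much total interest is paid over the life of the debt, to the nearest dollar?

Monthly rate r = 12%/12 = 1% = 0.01.
Payoff takes n = ⌈−ln(1 − rB₀/P)/ln(1+r)⌉ = ⌈27.784⌉ = 28 payments; the last is $51.04.
Total paid = 27·$65.00 + $51.04 = $1,806.04.
Total interest = total paid − principal = $1,806.04 − $1,570.00 = $236.04.

$236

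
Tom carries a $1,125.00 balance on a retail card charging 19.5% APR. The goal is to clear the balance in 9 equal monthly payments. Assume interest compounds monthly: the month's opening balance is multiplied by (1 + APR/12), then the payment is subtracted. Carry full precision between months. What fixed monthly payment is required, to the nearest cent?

$135.37

Monthly rate r = 19.5%/12 = 1.625% = 0.01625.
Level-payment amortization: P = B₀·r / (1 − (1+r)^(−n)) = 1125.00·0.01625 / (1 − 1.01625^(−9)).
Denominator 1 − (1+r)^(−9) = 0.135042094.
P = 18.2812 / 0.135042094 ≈ 135.37.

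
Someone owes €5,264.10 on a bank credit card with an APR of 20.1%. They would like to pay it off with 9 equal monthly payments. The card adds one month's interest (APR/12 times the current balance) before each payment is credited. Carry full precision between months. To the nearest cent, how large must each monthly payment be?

Monthly rate r = 20.1%/12 = 1.675% = 0.01675.
Level-payment amortization: P = B₀·r / (1 − (1+r)^(−n)) = 5264.10·0.01675 / (1 − 1.01675^(−9)).
Denominator 1 − (1+r)^(−9) = 0.138862761.
P = 88.1737 / 0.138862761 ≈ 634.97.

€634.97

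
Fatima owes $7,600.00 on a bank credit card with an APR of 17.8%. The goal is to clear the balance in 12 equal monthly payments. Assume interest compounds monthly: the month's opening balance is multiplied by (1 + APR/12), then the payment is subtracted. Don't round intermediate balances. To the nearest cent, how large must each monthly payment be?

$696.04

Monthly rate r = 17.8%/12 = 1.48333% = 0.0148333.
Level-payment amortization: P = B₀·r / (1 − (1+r)^(−n)) = 7600.00·0.0148333 / (1 − 1.01483^(−12)).
Denominator 1 − (1+r)^(−12) = 0.161962764.
P = 112.733 / 0.161962764 ≈ 696.04.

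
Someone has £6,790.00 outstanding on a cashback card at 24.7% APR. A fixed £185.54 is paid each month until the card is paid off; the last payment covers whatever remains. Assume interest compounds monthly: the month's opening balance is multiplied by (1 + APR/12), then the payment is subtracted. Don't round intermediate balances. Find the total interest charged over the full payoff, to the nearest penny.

Monthly rate r = 24.7%/12 = 2.05833% = 0.0205833.
Payoff takes n = ⌈−ln(1 − rB₀/P)/ln(1+r)⌉ = ⌈68.686⌉ = 69 payments; the last is £127.76.
Total paid = 68·£185.54 + £127.76 = £12,744.48.
Total interest = total paid − principal = £12,744.48 − £6,790.00 = £5,954.48.

£5,954.48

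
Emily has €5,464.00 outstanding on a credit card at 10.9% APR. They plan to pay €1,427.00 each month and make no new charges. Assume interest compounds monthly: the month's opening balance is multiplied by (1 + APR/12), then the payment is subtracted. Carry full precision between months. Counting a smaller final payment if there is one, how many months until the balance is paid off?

4 months

Monthly rate r = 10.9%/12 = 0.908333% = 0.00908333.
Recurrence: B ← B·(1+r) − €1,427.00.
Month 1: interest €49.63; balance after payment €4,086.63.
Month 2: interest €37.12; balance after payment €2,696.75.
Month 3: interest €24.50; balance after payment €1,294.25.
Month 4: interest €11.76; balance after payment €0.00.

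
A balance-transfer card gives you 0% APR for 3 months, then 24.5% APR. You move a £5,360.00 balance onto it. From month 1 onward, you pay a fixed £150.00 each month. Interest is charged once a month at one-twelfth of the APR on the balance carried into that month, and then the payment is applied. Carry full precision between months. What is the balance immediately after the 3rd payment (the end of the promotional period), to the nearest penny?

Promo months 1–3 at r₀ = 0%/12 = 0; months 4+ at r₁ = 24.5%/12 = 0.0204167.
After month 3 (no interest yet): B = £5,360.00 − 3·£150.00 = £4,910.00.

£4,910.00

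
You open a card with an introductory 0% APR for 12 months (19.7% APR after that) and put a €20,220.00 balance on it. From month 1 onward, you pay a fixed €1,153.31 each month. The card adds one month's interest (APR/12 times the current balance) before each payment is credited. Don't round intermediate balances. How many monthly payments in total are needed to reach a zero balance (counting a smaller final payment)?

18 months

Promo months 1–12 at r₀ = 0%/12 = 0; months 13+ at r₁ = 19.7%/12 = 0.0164167.
After month 12 (no interest yet): B = €20,220.00 − 12·€1,153.31 = €6,380.28.
Then at r₁ with €1,153.31/mo: n₂ = −ln(1 − r₁·B/P)/ln(1+r₁) ≈ 5.85 → 6 more payments.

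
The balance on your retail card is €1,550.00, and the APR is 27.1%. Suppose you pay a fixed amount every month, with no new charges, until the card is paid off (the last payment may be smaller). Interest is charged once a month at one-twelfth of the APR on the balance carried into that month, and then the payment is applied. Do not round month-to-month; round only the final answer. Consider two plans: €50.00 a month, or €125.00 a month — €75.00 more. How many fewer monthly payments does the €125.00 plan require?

Monthly rate r = 27.1%/12 = 2.25833% = 0.0225833.
At €50.00/mo: n = ⌈−ln(1 − rB₀/P)/ln(1+r)⌉ = 54 payments (last €46.27); total interest = total paid − €1,550.00 = €1,146.27.
At €125.00/mo: 15 payments (last €89.29); total interest €289.29.
Payments saved = 54 − 15 = 39.

39 fewer payments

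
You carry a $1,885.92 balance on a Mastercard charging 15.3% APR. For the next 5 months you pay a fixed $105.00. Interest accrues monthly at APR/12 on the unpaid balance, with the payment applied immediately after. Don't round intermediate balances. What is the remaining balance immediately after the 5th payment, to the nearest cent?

Monthly rate r = 15.3%/12 = 1.275% = 0.01275.
Each month: B ← B·(1+r) − $105.00.
Month 1: interest $24.05; balance after payment $1,804.97.
Month 2: interest $23.01; balance after payment $1,722.98.
Month 3: interest $21.97; balance after payment $1,639.95.
Month 4: interest $20.91; balance after payment $1,555.86.
Month 5: interest $19.84; balance after payment $1,470.69.

$1,470.69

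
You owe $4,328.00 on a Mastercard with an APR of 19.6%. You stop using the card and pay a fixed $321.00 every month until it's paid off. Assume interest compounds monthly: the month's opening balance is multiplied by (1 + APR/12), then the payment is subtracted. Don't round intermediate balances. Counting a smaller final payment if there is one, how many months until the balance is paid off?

Monthly rate r = 19.6%/12 = 1.63333% = 0.0163333.
Recurrence: B ← B·(1+r) − $321.00.
Month 1: interest $70.69; balance after payment $4,077.69.
Month 2: interest $66.60; balance after payment $3,823.29.
Closed form: n = −ln(1 − rB₀/P)/ln(1+r) = −ln(0.77978)/ln(1.01633) ≈ 15.353, so the balance reaches zero during payment 16.

16 payments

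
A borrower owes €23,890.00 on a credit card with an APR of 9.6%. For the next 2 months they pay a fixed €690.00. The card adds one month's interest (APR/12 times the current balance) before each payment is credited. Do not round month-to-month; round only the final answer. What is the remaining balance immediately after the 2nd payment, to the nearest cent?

Monthly rate r = 9.6%/12 = 0.8% = 0.008.
Each month: B ← B·(1+r) − €690.00.
Month 1: interest €191.12; balance after payment €23,391.12.
Month 2: interest €187.13; balance after payment €22,888.25.

€22,888.25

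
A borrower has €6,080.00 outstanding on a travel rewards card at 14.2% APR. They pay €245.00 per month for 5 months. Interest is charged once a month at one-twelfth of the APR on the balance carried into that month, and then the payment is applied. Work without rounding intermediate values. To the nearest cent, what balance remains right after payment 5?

Monthly rate r = 14.2%/12 = 1.18333% = 0.0118333.
Each month: B ← B·(1+r) − €245.00.
Month 1: interest €71.95; balance after payment €5,906.95.
Month 2: interest €69.90; balance after payment €5,731.85.
Month 3: interest €67.83; balance after payment €5,554.67.
Month 4: interest €65.73; balance after payment €5,375.40.
Month 5: interest €63.61; balance after payment €5,194.01.

€5,194.01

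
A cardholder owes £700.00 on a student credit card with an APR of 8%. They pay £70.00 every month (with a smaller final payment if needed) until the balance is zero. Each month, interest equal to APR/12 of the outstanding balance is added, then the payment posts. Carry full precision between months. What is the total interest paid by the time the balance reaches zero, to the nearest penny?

£26.89

Monthly rate r = 8%/12 = 0.666667% = 0.00666667.
Payoff takes n = ⌈−ln(1 − rB₀/P)/ln(1+r)⌉ = ⌈10.383⌉ = 11 payments; the last is £26.89.
Total paid = 10·£70.00 + £26.89 = £726.89.
Total interest = total paid − principal = £726.89 − £700.00 = £26.89.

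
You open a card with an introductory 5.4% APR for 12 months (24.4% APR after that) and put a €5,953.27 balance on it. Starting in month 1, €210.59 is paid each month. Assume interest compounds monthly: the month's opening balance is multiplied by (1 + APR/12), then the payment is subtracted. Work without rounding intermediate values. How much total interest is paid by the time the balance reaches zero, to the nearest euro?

Promo months 1–12 at r₀ = 5.4%/12 = 0.0045; months 13+ at r₁ = 24.4%/12 = 0.0203333.
After month 12: iterate B ← B·(1+r₀) − €210.59 for 12 months → €3,692.25.
Then at r₁ with €210.59/mo: n₂ = −ln(1 − r₁·B/P)/ln(1+r₁) ≈ 21.90 → 22 more payments.
Total paid = 33·€210.59 + €189.75 = €7,139.22; interest = €7,139.22 − €5,953.27 = €1,185.95.

€1,186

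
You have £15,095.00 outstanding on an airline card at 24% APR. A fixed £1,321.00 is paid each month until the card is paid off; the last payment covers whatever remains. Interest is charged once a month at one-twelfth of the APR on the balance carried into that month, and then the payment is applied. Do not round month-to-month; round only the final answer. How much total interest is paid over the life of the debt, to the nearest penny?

£2,214.96

Monthly rate r = 24%/12 = 2% = 0.02.
Payoff takes n = ⌈−ln(1 − rB₀/P)/ln(1+r)⌉ = ⌈13.103⌉ = 14 payments; the last is £136.96.
Total paid = 13·£1,321.00 + £136.96 = £17,309.96.
Total interest = total paid − principal = £17,309.96 − £15,095.00 = £2,214.96.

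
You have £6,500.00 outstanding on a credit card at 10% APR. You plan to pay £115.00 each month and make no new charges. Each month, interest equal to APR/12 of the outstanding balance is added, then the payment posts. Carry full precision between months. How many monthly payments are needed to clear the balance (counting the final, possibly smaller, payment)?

Monthly rate r = 10%/12 = 0.833333% = 0.00833333.
Recurrence: B ← B·(1+r) − £115.00.
Month 1: interest £54.17; balance after payment £6,439.17.
Month 2: interest £53.66; balance after payment £6,377.83.
Closed form: n = −ln(1 − rB₀/P)/ln(1+r) = −ln(0.52899)/ln(1.00833) ≈ 76.733, so the balance reaches zero during payment 77.

77 payments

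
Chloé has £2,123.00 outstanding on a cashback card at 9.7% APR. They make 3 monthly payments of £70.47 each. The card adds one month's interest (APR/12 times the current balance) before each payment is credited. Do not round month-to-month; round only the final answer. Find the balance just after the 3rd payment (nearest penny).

£1,961.78

Monthly rate r = 9.7%/12 = 0.808333% = 0.00808333.
Each month: B ← B·(1+r) − £70.47.
Month 1: interest £17.16; balance after payment £2,069.69.
Month 2: interest £16.73; balance after payment £2,015.95.
Month 3: interest £16.30; balance after payment £1,961.78.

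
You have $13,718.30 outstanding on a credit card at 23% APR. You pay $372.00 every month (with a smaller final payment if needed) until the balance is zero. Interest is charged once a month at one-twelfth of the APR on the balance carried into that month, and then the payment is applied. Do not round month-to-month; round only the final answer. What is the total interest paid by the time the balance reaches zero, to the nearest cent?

Monthly rate r = 23%/12 = 1.91667% = 0.0191667.
Payoff takes n = ⌈−ln(1 − rB₀/P)/ln(1+r)⌉ = ⌈64.626⌉ = 65 payments; the last is $233.65.
Total paid = 64·$372.00 + $233.65 = $24,041.65.
Total interest = total paid − principal = $24,041.65 − $13,718.30 = $10,323.35.

$10,323.35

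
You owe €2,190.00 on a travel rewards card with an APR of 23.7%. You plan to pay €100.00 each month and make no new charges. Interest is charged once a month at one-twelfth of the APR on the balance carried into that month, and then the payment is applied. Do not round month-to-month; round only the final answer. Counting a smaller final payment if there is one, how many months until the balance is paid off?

29 months

Monthly rate r = 23.7%/12 = 1.975% = 0.01975.
Recurrence: B ← B·(1+r) − €100.00.
Month 1: interest €43.25; balance after payment €2,133.25.
Month 2: interest €42.13; balance after payment €2,075.38.
Closed form: n = −ln(1 − rB₀/P)/ln(1+r) = −ln(0.56747)/ln(1.01975) ≈ 28.969, so the balance reaches zero during payment 29.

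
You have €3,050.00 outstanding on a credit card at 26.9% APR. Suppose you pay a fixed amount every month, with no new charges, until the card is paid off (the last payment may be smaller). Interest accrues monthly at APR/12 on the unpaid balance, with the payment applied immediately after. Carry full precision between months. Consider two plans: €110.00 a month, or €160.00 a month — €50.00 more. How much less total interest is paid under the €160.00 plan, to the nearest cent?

€798.22

Monthly rate r = 26.9%/12 = 2.24167% = 0.0224167.
At €110.00/mo: n = ⌈−ln(1 − rB₀/P)/ln(1+r)⌉ = 44 payments (last €91.51); total interest = total paid − €3,050.00 = €1,771.51.
At €160.00/mo: 26 payments (last €23.29); total interest €973.29.
Interest saved = €1,771.51 − €973.29 = €798.22.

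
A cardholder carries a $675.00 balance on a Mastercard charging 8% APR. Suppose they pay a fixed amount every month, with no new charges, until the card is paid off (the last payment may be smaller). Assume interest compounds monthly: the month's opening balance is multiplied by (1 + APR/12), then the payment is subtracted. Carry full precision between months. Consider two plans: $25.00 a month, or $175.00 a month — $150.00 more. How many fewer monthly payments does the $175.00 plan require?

26 fewer payments

Monthly rate r = 8%/12 = 0.666667% = 0.00666667.
At $25.00/mo: n = ⌈−ln(1 − rB₀/P)/ln(1+r)⌉ = 30 payments (last $21.68); total interest = total paid − $675.00 = $71.68.
At $175.00/mo: 4 payments (last $161.15); total interest $11.15.
Payments saved = 30 − 4 = 26.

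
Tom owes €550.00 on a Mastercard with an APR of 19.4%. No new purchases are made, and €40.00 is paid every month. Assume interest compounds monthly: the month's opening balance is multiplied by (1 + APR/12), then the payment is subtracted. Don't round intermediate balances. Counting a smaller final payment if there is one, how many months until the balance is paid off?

16 months

Monthly rate r = 19.4%/12 = 1.61667% = 0.0161667.
Recurrence: B ← B·(1+r) − €40.00.
Month 1: interest €8.89; balance after payment €518.89.
Month 2: interest €8.39; balance after payment €487.28.
Closed form: n = −ln(1 − rB₀/P)/ln(1+r) = −ln(0.77771)/ln(1.01617) ≈ 15.676, so the balance reaches zero during payment 16.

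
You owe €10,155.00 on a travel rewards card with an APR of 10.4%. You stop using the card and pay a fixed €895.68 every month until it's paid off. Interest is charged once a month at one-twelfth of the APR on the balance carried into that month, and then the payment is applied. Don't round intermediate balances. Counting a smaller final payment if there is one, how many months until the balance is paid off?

12 months

Monthly rate r = 10.4%/12 = 0.866667% = 0.00866667.
Recurrence: B ← B·(1+r) − €895.68.
Month 1: interest €88.01; balance after payment €9,347.33.
Month 2: interest €81.01; balance after payment €8,532.66.
Closed form: n = −ln(1 − rB₀/P)/ln(1+r) = −ln(0.90174)/ln(1.00867) ≈ 11.986, so the balance reaches zero during payment 12.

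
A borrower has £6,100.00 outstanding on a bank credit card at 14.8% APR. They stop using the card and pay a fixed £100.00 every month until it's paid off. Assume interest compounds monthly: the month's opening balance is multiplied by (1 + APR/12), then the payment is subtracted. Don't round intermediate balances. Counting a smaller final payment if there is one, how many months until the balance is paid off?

114 months

Monthly rate r = 14.8%/12 = 1.23333% = 0.0123333.
Recurrence: B ← B·(1+r) − £100.00.
Month 1: interest £75.23; balance after payment £6,075.23.
Month 2: interest £74.93; balance after payment £6,050.16.
Closed form: n = −ln(1 − rB₀/P)/ln(1+r) = −ln(0.24767)/ln(1.01233) ≈ 113.859, so the balance reaches zero during payment 114.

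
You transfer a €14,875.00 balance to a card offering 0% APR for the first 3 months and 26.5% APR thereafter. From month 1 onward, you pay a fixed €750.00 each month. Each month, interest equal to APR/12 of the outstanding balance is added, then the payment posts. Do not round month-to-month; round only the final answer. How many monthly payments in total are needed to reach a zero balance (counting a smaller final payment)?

Promo months 1–3 at r₀ = 0%/12 = 0; months 4+ at r₁ = 26.5%/12 = 0.0220833.
After month 3 (no interest yet): B = €14,875.00 − 3·€750.00 = €12,625.00.
Then at r₁ with €750.00/mo: n₂ = −ln(1 − r₁·B/P)/ln(1+r₁) ≈ 21.28 → 22 more payments.

25 payments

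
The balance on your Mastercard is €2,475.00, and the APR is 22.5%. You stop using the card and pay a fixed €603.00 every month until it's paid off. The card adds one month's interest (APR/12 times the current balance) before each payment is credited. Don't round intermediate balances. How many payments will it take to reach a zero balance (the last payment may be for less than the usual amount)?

5 months

Monthly rate r = 22.5%/12 = 1.875% = 0.01875.
Recurrence: B ← B·(1+r) − €603.00.
Month 1: interest €46.41; balance after payment €1,918.41.
Month 2: interest €35.97; balance after payment €1,351.38.
Month 3: interest €25.34; balance after payment €773.71.
Month 4: interest €14.51; balance after payment €185.22.
Month 5: interest €3.47; balance after payment €0.00.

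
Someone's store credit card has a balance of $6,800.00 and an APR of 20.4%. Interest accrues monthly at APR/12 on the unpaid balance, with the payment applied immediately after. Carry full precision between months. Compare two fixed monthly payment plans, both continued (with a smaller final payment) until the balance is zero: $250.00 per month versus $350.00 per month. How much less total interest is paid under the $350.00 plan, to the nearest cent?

$880.37

Monthly rate r = 20.4%/12 = 1.7% = 0.017.
At $250.00/mo: n = ⌈−ln(1 − rB₀/P)/ln(1+r)⌉ = 37 payments (last $204.74); total interest = total paid − $6,800.00 = $2,404.74.
At $350.00/mo: 24 payments (last $274.37); total interest $1,524.37.
Interest saved = $2,404.74 − $1,524.37 = $880.37.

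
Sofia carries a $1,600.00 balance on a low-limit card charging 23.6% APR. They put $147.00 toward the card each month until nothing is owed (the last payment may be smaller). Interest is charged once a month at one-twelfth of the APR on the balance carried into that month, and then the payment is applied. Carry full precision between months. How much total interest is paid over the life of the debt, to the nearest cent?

Monthly rate r = 23.6%/12 = 1.96667% = 0.0196667.
Payoff takes n = ⌈−ln(1 − rB₀/P)/ln(1+r)⌉ = ⌈12.368⌉ = 13 payments; the last is $54.41.
Total paid = 12·$147.00 + $54.41 = $1,818.41.
Total interest = total paid − principal = $1,818.41 − $1,600.00 = $218.41.

$218.41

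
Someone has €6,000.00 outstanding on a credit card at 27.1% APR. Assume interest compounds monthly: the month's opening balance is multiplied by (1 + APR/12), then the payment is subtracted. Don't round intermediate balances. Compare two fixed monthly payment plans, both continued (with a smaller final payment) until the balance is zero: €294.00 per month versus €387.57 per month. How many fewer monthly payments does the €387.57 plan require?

8 fewer payments

Monthly rate r = 27.1%/12 = 2.25833% = 0.0225833.
At €294.00/mo: n = ⌈−ln(1 − rB₀/P)/ln(1+r)⌉ = 28 payments (last €196.34); total interest = total paid − €6,000.00 = €2,134.34.
At €387.57/mo: 20 payments (last €102.88); total interest €1,466.71.
Payments saved = 28 − 20 = 8.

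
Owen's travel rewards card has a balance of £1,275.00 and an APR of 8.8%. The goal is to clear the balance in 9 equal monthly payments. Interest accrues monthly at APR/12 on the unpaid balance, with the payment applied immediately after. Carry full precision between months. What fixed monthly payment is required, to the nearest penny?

£146.91

Monthly rate r = 8.8%/12 = 0.733333% = 0.00733333.
Level-payment amortization: P = B₀·r / (1 − (1+r)^(−n)) = 1275.00·0.00733333 / (1 − 1.00733^(−9)).
Denominator 1 − (1+r)^(−9) = 0.0636436664.
P = 9.35 / 0.0636436664 ≈ 146.91.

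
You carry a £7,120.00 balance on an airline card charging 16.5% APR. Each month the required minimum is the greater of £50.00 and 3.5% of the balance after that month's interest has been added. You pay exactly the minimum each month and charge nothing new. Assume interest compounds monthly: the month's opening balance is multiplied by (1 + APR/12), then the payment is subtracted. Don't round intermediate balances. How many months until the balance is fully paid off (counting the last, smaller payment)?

110 months

Monthly rate r = 16.5%/12 = 1.375% = 0.01375.
While 3.5% of the post-interest balance exceeds £50.00, each month B ← (B·(1+r))·(1 − 0.035), i.e. B shrinks by the factor (1+r)·0.965 = 0.97827.
This holds for months 1–74. Entering month 75 the balance is £1,400.83; 3.5% of the post-interest balance is now below £50.00, so the flat £50.00 minimum applies from here.
From month 75 a fixed £50.00 at rate r clears £1,400.83 in 36 more payments. Total: 74 + 36 = 110 months.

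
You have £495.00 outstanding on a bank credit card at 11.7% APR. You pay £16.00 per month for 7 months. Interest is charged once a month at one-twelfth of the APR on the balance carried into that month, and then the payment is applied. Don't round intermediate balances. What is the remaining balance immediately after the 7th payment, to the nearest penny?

£414.46

Monthly rate r = 11.7%/12 = 0.975% = 0.00975.
Each month: B ← B·(1+r) − £16.00.
Month 1: interest £4.83; balance after payment £483.83.
Month 2: interest £4.72; balance after payment £472.54.
Month 3: interest £4.61; balance after payment £461.15.
Month 4: interest £4.50; balance after payment £449.65.
Month 5: interest £4.38; balance after payment £438.03.
Month 6: interest £4.27; balance after payment £426.30.
Month 7: interest £4.16; balance after payment £414.46.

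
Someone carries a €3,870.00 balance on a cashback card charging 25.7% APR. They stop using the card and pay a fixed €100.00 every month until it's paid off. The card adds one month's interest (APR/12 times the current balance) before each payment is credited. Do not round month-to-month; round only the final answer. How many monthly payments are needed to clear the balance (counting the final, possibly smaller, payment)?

Monthly rate r = 25.7%/12 = 2.14167% = 0.0214167.
Recurrence: B ← B·(1+r) − €100.00.
Month 1: interest €82.88; balance after payment €3,852.88.
Month 2: interest €82.52; balance after payment €3,835.40.
Closed form: n = −ln(1 − rB₀/P)/ln(1+r) = −ln(0.17117)/ln(1.02142) ≈ 83.295, so the balance reaches zero during payment 84.

84 payments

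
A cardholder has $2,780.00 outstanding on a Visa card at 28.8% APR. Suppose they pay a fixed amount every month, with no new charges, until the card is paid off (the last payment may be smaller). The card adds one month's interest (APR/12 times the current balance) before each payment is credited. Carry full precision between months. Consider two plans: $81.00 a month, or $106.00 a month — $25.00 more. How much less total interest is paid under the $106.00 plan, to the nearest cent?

$1,490.68

Monthly rate r = 28.8%/12 = 2.4% = 0.024.
At $81.00/mo: n = ⌈−ln(1 − rB₀/P)/ln(1+r)⌉ = 74 payments (last $14.77); total interest = total paid − $2,780.00 = $3,147.77.
At $106.00/mo: 42 payments (last $91.09); total interest $1,657.09.
Interest saved = $3,147.77 − $1,657.09 = $1,490.68.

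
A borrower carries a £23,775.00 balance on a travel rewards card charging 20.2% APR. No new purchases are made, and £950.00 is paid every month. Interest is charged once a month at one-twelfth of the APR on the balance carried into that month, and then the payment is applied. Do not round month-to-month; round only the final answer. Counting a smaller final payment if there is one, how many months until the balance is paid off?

33 months

Monthly rate r = 20.2%/12 = 1.68333% = 0.0168333.
Recurrence: B ← B·(1+r) − £950.00.
Month 1: interest £400.21; balance after payment £23,225.21.
Month 2: interest £390.96; balance after payment £22,666.17.
Closed form: n = −ln(1 − rB₀/P)/ln(1+r) = −ln(0.57872)/ln(1.01683) ≈ 32.764, so the balance reaches zero during payment 33.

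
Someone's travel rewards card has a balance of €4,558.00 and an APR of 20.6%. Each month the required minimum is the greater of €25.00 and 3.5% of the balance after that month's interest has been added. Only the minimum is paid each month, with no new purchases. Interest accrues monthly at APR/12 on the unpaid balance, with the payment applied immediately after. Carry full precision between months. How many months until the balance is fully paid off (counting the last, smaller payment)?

Monthly rate r = 20.6%/12 = 1.71667% = 0.0171667.
While 3.5% of the post-interest balance exceeds €25.00, each month B ← (B·(1+r))·(1 − 0.035), i.e. B shrinks by the factor (1+r)·0.965 = 0.98157.
This holds for months 1–101. Entering month 102 the balance is €696.04; 3.5% of the post-interest balance is now below €25.00, so the flat €25.00 minimum applies from here.
From month 102 a fixed €25.00 at rate r clears €696.04 in 39 more payments. Total: 101 + 39 = 140 months.

140 months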